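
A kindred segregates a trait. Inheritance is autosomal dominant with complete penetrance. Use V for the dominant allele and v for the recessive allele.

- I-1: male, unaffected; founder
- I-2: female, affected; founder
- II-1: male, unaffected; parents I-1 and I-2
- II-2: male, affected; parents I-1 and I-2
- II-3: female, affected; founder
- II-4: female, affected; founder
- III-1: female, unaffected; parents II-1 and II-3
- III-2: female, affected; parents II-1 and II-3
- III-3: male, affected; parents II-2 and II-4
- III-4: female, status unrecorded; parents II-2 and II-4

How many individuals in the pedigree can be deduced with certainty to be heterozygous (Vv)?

4

Obligate heterozygotes: I-2 is affected so carries V and passed v to II-1 (vv), so I-2 is Vv; II-2 is affected so carries V and received v from I-1 (vv), so II-2 is Vv; II-3 is affected so carries V and passed v to III-1 (vv), so II-3 is Vv; III-2 is affected so carries V and received v from II-1 (vv), so III-2 is Vv.
Every other individual is either homozygous by phenotype or has at least one consistent homozygous assignment, so the count is 4.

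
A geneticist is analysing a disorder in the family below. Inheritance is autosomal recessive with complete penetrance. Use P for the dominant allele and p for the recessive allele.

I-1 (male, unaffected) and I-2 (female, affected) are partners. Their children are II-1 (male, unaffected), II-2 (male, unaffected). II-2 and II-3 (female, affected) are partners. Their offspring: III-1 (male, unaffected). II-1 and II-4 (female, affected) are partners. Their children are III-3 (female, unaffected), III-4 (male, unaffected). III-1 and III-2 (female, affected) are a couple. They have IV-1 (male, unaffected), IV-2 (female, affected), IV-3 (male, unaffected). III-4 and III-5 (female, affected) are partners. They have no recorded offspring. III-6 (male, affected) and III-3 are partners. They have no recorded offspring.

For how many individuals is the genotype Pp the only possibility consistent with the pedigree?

7

Obligate heterozygotes: II-1 is unaffected so carries P and received p from I-2 (pp), so II-1 is Pp; II-2 is unaffected so carries P and received p from I-2 (pp), so II-2 is Pp; III-1 is unaffected so carries P and received p from II-3 (pp), so III-1 is Pp; III-3 is unaffected so carries P and received p from II-4 (pp), so III-3 is Pp; III-4 is unaffected so carries P and received p from II-4 (pp), so III-4 is Pp; IV-1 is unaffected so carries P and received p from III-2 (pp), so IV-1 is Pp; IV-3 is unaffected so carries P and received p from III-2 (pp), so IV-3 is Pp.
Every other individual is either homozygous by phenotype or has at least one consistent homozygous assignment, so the count is 7.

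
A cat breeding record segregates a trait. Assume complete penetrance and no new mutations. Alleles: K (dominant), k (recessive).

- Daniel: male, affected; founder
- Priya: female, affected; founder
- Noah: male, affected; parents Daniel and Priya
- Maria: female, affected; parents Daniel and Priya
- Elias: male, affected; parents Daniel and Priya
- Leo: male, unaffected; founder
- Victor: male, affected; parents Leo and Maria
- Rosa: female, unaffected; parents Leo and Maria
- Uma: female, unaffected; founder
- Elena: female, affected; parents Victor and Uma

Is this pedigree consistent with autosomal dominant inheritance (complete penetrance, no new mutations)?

Yes

A consistent assignment under autosomal dominant exists: Daniel KK, Priya Kk, Noah KK, Maria Kk, Elias KK, Leo kk, Victor Kk, Rosa kk, Uma kk, Elena Kk.
In this assignment every recorded phenotype matches its genotype and every non-founder's genotype is obtainable from its parents' genotypes, so the pedigree is consistent.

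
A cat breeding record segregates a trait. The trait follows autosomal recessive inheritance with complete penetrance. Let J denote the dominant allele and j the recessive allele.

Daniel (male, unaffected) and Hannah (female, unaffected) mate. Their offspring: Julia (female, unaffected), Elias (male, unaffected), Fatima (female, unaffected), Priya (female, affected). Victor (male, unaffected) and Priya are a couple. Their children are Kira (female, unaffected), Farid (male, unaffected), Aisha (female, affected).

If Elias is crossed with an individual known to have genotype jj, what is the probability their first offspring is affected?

Daniel is unaffected so carries J and passed j to Priya (jj), so Daniel is Jj.
Hannah is unaffected so carries J and passed j to Priya (jj), so Hannah is Jj.
Elias is an unaffected offspring of Daniel (Jj) × Hannah (Jj), whose cross gives 1/4 JJ : 1/2 Jj : 1/4 jj; conditioning on being unaffected, Elias is JJ with probability 1/3, Jj with probability 2/3.
Summing over parental genotype combinations, P(offspring is affected) = 2/3·1/2 = 1/3.

1/3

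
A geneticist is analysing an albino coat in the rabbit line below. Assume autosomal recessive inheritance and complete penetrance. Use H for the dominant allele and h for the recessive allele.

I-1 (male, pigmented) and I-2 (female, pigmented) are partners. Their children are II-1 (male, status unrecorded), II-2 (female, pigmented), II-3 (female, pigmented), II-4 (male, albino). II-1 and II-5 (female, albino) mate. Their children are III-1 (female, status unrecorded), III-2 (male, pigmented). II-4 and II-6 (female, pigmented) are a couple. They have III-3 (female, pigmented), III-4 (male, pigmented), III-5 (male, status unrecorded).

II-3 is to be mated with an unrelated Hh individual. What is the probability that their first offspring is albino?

I-1 is pigmented so carries H and passed h to II-4 (hh), so I-1 is Hh.
I-2 is pigmented so carries H and passed h to II-4 (hh), so I-2 is Hh.
II-3 is a pigmented offspring of I-1 (Hh) × I-2 (Hh), whose cross gives 1/4 HH : 1/2 Hh : 1/4 hh; conditioning on being pigmented, II-3 is HH with probability 1/3, Hh with probability 2/3.
Summing over parental genotype combinations, P(offspring is albino) = 2/3·1/4 = 1/6.

1/6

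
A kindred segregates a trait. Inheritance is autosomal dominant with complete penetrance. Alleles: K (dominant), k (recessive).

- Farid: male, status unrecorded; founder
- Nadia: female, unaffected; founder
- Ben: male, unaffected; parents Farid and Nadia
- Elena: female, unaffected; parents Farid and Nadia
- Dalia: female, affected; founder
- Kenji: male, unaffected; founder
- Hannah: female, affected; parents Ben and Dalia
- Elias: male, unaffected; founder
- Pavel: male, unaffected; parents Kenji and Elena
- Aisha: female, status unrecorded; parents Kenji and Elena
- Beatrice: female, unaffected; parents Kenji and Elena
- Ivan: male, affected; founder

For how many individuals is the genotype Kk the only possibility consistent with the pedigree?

Obligate heterozygotes: Hannah is affected so carries K and received k from Ben (kk), so Hannah is Kk.
Every other individual is either homozygous by phenotype or has at least one consistent homozygous assignment, so the count is 1.

1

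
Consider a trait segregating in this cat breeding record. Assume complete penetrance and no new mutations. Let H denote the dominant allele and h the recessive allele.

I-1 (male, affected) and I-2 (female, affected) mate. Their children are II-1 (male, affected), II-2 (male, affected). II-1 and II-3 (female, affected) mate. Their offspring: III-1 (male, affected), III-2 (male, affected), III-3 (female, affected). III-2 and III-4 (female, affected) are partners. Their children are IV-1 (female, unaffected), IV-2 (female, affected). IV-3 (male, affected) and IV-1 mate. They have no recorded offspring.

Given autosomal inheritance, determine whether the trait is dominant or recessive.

dominant

III-2 and III-4 are both affected yet have an unaffected child IV-1. Under a recessive model two affected parents are homozygous and every child would be affected, so the trait cannot be recessive.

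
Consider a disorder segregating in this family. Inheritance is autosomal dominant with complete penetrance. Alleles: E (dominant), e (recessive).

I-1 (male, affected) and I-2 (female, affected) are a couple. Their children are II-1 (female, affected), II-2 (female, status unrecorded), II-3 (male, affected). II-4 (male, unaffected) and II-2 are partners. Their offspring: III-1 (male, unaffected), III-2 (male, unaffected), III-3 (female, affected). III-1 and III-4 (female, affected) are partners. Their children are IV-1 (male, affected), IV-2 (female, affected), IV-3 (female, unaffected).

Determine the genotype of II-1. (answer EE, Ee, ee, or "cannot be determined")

II-1's phenotype allows EE or Ee, and no parent or child forces a single allele at both positions; consistent genotype assignments exist with II-1 as EE or Ee.

cannot be determined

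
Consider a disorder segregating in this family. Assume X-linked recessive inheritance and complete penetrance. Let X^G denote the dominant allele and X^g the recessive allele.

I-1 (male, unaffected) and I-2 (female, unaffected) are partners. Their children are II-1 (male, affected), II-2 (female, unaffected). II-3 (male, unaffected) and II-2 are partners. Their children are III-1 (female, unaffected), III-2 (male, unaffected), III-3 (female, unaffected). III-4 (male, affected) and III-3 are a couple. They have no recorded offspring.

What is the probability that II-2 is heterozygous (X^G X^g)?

1/3

I-1 is unaffected, so I-1 is X^G Y.
I-2 is unaffected so carries G and passed g to II-1 (X^g Y), so I-2 is X^G X^g.
Their cross gives offspring ratios 1/2 X^G X^G : 1/2 X^G X^g. Conditioning on II-2 being unaffected, P(X^G X^g) = 1/2 / 1 = 1/2 before taking II-2's own offspring into account.
II-3 is unaffected, so II-3 is X^G Y.
Now use II-2's offspring. Probability of each recorded status — unaffected son III-2: 1/2 if II-2 is X^G X^g, 1 if X^G X^G. (III-1, III-3: equally likely either way, so uninformative.)
Bayes: P(X^G X^g) = 1/2·1/2 / (1/2·1/2 + 1/2·1) = 1/3.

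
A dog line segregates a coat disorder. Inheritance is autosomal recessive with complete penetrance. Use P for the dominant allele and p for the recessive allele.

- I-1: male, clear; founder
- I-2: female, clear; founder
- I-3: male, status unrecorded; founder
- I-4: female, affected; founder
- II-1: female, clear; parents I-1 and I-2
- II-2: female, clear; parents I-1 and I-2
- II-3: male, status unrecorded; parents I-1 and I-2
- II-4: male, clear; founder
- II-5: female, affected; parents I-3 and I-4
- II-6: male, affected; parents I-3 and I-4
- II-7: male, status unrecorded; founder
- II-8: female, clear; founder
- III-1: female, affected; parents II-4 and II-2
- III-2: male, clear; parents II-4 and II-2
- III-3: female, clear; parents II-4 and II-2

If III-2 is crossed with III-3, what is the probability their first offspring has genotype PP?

II-4 is clear so carries P and passed p to III-1 (pp), so II-4 is Pp.
II-2 is clear so carries P and passed p to III-1 (pp), so II-2 is Pp.
III-2 is a clear offspring of II-4 (Pp) × II-2 (Pp), whose cross gives 1/4 PP : 1/2 Pp : 1/4 pp; conditioning on being clear, III-2 is PP with probability 1/3, Pp with probability 2/3.
III-3 is a clear offspring of II-4 (Pp) × II-2 (Pp), whose cross gives 1/4 PP : 1/2 Pp : 1/4 pp; conditioning on being clear, III-3 is PP with probability 1/3, Pp with probability 2/3.
Summing over parental genotype combinations, P(offspring has genotype PP) = 1/9·1 + 2/9·1/2 + 2/9·1/2 + 4/9·1/4 = 4/9.

4/9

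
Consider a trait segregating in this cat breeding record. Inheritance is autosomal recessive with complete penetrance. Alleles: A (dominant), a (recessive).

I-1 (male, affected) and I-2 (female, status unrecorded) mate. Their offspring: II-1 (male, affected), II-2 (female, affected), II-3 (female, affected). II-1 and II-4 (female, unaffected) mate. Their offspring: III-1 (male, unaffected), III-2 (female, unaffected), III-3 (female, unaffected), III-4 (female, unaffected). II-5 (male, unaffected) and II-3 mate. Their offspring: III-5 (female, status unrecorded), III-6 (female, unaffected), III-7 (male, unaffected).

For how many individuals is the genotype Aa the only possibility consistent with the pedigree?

6

Obligate heterozygotes: III-1 is unaffected so carries A and received a from II-1 (aa), so III-1 is Aa; III-2 is unaffected so carries A and received a from II-1 (aa), so III-2 is Aa; III-3 is unaffected so carries A and received a from II-1 (aa), so III-3 is Aa; III-4 is unaffected so carries A and received a from II-1 (aa), so III-4 is Aa; III-6 is unaffected so carries A and received a from II-3 (aa), so III-6 is Aa; III-7 is unaffected so carries A and received a from II-3 (aa), so III-7 is Aa.
Every other individual is either homozygous by phenotype or has at least one consistent homozygous assignment, so the count is 6.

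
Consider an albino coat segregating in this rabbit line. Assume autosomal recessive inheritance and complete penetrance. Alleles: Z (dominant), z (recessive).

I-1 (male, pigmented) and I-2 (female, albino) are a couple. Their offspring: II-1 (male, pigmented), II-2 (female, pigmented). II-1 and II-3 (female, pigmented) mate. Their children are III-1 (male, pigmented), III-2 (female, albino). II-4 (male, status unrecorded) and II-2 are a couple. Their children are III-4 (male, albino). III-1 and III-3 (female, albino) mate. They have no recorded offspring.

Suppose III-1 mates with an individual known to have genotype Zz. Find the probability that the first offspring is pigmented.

II-1 is pigmented so carries Z and received z from I-2 (zz), so II-1 is Zz.
II-3 is pigmented so carries Z and passed z to III-2 (zz), so II-3 is Zz.
III-1 is a pigmented offspring of II-1 (Zz) × II-3 (Zz), whose cross gives 1/4 ZZ : 1/2 Zz : 1/4 zz; conditioning on being pigmented, III-1 is ZZ with probability 1/3, Zz with probability 2/3.
Summing over parental genotype combinations, P(offspring is pigmented) = 1/3·1 + 2/3·3/4 = 5/6.

5/6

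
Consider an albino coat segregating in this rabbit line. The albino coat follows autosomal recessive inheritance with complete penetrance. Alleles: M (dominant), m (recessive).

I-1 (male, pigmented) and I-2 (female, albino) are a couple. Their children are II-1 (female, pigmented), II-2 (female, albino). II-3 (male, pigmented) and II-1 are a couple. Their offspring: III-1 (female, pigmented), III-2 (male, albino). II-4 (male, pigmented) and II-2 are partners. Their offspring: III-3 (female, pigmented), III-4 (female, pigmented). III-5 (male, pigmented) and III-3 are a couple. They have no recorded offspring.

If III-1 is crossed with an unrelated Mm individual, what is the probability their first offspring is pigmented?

5/6

II-3 is pigmented so carries M and passed m to III-2 (mm), so II-3 is Mm.
II-1 is pigmented so carries M and received m from I-2 (mm), so II-1 is Mm.
III-1 is a pigmented offspring of II-3 (Mm) × II-1 (Mm), whose cross gives 1/4 MM : 1/2 Mm : 1/4 mm; conditioning on being pigmented, III-1 is MM with probability 1/3, Mm with probability 2/3.
Summing over parental genotype combinations, P(offspring is pigmented) = 1/3·1 + 2/3·3/4 = 5/6.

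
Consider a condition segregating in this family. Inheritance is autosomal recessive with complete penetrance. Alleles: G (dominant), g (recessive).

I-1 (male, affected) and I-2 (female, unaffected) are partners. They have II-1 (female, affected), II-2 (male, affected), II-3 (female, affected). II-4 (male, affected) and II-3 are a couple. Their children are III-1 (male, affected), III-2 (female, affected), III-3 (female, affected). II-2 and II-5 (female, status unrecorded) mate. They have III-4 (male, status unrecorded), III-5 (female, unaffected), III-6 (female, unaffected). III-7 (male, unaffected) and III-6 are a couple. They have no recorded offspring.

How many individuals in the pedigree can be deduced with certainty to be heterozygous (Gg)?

Obligate heterozygotes: I-2 is unaffected so carries G and passed g to II-1 (gg), so I-2 is Gg; III-5 is unaffected so carries G and received g from II-2 (gg), so III-5 is Gg; III-6 is unaffected so carries G and received g from II-2 (gg), so III-6 is Gg.
Every other individual is either homozygous by phenotype or has at least one consistent homozygous assignment, so the count is 3.

3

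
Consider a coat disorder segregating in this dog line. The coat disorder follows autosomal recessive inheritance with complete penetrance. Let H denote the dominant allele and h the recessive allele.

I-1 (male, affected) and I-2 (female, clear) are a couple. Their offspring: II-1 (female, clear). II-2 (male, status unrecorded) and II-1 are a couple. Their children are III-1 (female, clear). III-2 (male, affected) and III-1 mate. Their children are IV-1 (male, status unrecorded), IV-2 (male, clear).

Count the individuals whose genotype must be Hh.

Obligate heterozygotes: II-1 is clear so carries H and received h from I-1 (hh), so II-1 is Hh; IV-2 is clear so carries H and received h from III-2 (hh), so IV-2 is Hh.
Every other individual is either homozygous by phenotype or has at least one consistent homozygous assignment, so the count is 2.

2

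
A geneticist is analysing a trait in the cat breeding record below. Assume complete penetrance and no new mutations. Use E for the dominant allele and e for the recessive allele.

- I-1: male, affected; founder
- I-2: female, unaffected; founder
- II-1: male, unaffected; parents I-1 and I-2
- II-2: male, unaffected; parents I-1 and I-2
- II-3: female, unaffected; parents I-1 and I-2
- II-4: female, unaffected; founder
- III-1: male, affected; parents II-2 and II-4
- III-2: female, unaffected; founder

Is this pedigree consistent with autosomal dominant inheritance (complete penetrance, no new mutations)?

No

Under autosomal dominant, III-1 (affected, male) cannot arise from II-2 (unaffected) × II-4 (unaffected).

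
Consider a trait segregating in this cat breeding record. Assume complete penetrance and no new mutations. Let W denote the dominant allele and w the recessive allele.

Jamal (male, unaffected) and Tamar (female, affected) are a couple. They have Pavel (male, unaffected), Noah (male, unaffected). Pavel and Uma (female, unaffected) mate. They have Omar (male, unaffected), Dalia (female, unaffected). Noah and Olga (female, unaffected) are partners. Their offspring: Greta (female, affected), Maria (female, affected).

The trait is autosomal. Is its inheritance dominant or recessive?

Noah and Olga are both unaffected yet have an affected child Greta. Under dominance, an affected child requires at least one affected parent, so the trait cannot be dominant.

recessive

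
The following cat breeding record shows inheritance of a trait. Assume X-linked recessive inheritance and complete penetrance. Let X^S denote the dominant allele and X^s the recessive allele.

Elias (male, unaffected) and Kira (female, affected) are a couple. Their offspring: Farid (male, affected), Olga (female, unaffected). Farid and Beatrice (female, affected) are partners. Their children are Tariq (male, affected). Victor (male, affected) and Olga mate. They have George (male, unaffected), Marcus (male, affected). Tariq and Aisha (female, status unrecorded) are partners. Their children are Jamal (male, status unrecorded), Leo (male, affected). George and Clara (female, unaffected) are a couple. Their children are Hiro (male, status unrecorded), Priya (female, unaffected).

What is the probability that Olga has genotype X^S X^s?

1

Olga is unaffected so carries S and received s from Kira (X^s X^s), so Olga is X^S X^s, giving P(X^S X^s) = 1.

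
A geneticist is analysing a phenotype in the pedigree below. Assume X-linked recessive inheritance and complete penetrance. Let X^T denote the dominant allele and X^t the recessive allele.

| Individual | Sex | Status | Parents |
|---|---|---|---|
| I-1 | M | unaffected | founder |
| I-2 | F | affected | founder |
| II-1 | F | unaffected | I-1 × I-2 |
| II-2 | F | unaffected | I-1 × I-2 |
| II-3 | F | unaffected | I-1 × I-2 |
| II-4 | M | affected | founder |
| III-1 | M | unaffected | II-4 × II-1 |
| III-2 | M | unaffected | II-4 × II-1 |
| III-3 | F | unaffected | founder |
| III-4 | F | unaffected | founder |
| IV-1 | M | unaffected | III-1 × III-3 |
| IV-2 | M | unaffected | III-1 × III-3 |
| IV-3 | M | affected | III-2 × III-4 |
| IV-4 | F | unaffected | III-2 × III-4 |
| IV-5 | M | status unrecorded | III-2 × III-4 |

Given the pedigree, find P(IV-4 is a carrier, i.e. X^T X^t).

III-2 is unaffected, so III-2 is X^T Y.
III-4 is unaffected so carries T and passed t to IV-3 (X^t Y), so III-4 is X^T X^t.
Their cross gives offspring ratios 1/2 X^T X^T : 1/2 X^T X^t. Conditioning on IV-4 being unaffected, P(X^T X^t) = 1/2 / 1 = 1/2.

1/2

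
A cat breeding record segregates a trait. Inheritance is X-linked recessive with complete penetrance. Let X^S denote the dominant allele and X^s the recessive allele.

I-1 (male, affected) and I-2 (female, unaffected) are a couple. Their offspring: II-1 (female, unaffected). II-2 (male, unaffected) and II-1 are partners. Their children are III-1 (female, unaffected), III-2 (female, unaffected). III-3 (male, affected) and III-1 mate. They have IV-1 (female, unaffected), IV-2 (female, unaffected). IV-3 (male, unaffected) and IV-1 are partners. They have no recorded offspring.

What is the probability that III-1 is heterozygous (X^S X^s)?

1/5

II-2 is unaffected, so II-2 is X^S Y.
II-1 is unaffected so carries S and received s from I-1 (X^s Y), so II-1 is X^S X^s.
Their cross gives offspring ratios 1/2 X^S X^S : 1/2 X^S X^s. Conditioning on III-1 being unaffected, P(X^S X^s) = 1/2 / 1 = 1/2 before taking III-1's own offspring into account.
III-3 is affected, so III-3 is X^s Y.
Now use III-1's offspring. Probability of each recorded status — unaffected daughter IV-1: 1/2 if III-1 is X^S X^s, 1 if X^S X^S; unaffected daughter IV-2: 1/2 if III-1 is X^S X^s, 1 if X^S X^S.
Bayes: P(X^S X^s) = 1/2·1/4 / (1/2·1/4 + 1/2·1) = 1/5.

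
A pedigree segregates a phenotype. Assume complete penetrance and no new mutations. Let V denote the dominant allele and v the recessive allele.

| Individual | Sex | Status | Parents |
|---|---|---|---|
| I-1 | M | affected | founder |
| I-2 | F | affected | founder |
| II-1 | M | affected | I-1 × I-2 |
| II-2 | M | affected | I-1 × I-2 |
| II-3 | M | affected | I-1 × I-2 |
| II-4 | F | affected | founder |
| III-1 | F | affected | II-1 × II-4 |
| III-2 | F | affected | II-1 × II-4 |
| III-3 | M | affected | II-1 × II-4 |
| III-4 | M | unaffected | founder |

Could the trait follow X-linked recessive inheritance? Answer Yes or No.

Yes

A consistent assignment under X-linked recessive exists: I-1 X^v Y, I-2 X^v X^v, II-1 X^v Y, II-2 X^v Y, II-3 X^v Y, II-4 X^v X^v, III-1 X^v X^v, III-2 X^v X^v, III-3 X^v Y, III-4 X^V Y.
In this assignment every recorded phenotype matches its genotype and every non-founder's genotype is obtainable from its parents' genotypes, so the pedigree is consistent.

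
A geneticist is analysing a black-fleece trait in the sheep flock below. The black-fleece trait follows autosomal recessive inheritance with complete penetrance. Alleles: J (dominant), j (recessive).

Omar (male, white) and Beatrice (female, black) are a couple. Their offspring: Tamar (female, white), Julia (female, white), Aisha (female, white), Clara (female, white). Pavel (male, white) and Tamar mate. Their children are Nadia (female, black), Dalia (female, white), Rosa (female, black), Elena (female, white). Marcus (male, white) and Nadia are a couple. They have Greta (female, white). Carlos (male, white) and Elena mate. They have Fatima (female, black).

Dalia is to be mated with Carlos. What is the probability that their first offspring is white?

5/6

Pavel is white so carries J and passed j to Nadia (jj), so Pavel is Jj.
Tamar is white so carries J and received j from Beatrice (jj), so Tamar is Jj.
Dalia is a white offspring of Pavel (Jj) × Tamar (Jj), whose cross gives 1/4 JJ : 1/2 Jj : 1/4 jj; conditioning on being white, Dalia is JJ with probability 1/3, Jj with probability 2/3.
Carlos is white so carries J and passed j to Fatima (jj), so Carlos is Jj.
Summing over parental genotype combinations, P(offspring is white) = 1/3·1 + 2/3·3/4 = 5/6.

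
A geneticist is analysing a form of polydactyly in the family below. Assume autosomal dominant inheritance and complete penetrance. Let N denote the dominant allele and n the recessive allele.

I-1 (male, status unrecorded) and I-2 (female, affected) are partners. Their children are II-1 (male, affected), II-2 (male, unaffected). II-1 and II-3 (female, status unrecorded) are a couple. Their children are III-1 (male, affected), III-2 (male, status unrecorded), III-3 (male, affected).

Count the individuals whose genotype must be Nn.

1

Obligate heterozygotes: I-2 is affected so carries N and passed n to II-2 (nn), so I-2 is Nn.
Every other individual is either homozygous by phenotype or has at least one consistent homozygous assignment, so the count is 1.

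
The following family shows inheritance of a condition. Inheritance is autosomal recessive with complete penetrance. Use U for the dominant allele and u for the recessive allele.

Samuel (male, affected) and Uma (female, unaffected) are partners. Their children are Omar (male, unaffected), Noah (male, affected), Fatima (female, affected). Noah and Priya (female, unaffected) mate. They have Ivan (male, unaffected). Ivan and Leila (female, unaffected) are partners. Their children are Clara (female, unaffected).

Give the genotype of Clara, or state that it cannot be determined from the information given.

Clara's phenotype allows UU or Uu, and no parent or child forces a single allele at both positions; consistent genotype assignments exist with Clara as UU or Uu.

cannot be determined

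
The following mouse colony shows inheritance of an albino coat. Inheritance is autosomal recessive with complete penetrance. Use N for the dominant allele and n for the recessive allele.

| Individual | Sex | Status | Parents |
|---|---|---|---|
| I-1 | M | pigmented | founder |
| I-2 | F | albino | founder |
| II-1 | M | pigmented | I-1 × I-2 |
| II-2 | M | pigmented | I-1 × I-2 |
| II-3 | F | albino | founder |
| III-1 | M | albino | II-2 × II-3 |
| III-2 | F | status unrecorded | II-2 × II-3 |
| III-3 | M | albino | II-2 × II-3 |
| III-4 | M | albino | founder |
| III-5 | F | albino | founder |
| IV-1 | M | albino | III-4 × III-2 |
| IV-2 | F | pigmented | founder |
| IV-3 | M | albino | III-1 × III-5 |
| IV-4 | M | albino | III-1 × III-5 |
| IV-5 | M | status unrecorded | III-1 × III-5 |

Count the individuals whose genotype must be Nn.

2

Obligate heterozygotes: II-1 is pigmented so carries N and received n from I-2 (nn), so II-1 is Nn; II-2 is pigmented so carries N and received n from I-2 (nn), so II-2 is Nn.
Every other individual is either homozygous by phenotype or has at least one consistent homozygous assignment, so the count is 2.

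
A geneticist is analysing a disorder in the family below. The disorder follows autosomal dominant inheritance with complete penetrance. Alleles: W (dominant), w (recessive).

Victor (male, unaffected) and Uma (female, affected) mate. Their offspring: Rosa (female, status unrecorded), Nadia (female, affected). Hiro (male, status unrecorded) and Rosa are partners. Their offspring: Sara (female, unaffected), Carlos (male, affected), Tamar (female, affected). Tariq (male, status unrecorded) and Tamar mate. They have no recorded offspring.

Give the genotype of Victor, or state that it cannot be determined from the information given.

Victor is unaffected, so Victor is ww.

ww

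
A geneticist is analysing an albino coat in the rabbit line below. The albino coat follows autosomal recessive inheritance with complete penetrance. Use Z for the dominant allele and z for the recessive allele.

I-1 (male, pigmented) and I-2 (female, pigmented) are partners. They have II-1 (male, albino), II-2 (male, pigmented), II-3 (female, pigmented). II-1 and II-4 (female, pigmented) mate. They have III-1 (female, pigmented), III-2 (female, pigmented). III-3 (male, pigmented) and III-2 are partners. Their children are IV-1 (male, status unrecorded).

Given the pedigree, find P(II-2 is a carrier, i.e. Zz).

2/3

I-1 is pigmented so carries Z and passed z to II-1 (zz), so I-1 is Zz.
I-2 is pigmented so carries Z and passed z to II-1 (zz), so I-2 is Zz.
Their cross gives offspring ratios 1/4 ZZ : 1/2 Zz : 1/4 zz. Conditioning on II-2 being pigmented, P(Zz) = 1/2 / 3/4 = 2/3.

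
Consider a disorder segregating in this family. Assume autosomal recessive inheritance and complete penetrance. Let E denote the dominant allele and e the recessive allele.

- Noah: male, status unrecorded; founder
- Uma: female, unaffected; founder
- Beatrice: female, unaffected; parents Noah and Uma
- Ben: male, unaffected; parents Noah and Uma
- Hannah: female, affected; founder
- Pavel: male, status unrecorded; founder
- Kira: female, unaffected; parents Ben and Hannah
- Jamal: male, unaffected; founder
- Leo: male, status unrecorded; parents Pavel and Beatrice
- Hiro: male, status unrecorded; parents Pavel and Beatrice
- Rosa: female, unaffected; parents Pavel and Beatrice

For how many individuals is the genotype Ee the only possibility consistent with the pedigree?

1

Obligate heterozygotes: Kira is unaffected so carries E and received e from Hannah (ee), so Kira is Ee.
Every other individual is either homozygous by phenotype or has at least one consistent homozygous assignment, so the count is 1.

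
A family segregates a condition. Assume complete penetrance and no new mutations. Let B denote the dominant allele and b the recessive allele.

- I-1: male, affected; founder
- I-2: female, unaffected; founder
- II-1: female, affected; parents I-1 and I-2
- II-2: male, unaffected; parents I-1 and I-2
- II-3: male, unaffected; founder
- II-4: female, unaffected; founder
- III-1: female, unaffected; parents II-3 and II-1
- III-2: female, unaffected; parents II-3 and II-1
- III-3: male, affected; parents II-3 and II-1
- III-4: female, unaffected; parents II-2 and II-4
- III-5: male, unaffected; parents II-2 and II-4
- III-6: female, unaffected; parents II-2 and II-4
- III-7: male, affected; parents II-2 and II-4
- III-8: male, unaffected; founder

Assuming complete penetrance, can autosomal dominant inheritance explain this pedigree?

No

Under autosomal dominant, III-7 (affected, male) cannot arise from II-2 (unaffected) × II-4 (unaffected).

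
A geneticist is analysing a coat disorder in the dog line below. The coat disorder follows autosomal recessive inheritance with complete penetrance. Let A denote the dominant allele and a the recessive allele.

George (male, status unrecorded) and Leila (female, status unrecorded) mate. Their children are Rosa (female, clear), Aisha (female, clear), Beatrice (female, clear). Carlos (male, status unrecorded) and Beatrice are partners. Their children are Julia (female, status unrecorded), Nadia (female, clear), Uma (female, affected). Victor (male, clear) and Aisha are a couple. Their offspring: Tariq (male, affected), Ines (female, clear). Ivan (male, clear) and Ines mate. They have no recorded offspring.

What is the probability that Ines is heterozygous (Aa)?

2/3

Victor is clear so carries A and passed a to Tariq (aa), so Victor is Aa.
Aisha is clear so carries A and passed a to Tariq (aa), so Aisha is Aa.
Their cross gives offspring ratios 1/4 AA : 1/2 Aa : 1/4 aa. Conditioning on Ines being clear, P(Aa) = 1/2 / 3/4 = 2/3.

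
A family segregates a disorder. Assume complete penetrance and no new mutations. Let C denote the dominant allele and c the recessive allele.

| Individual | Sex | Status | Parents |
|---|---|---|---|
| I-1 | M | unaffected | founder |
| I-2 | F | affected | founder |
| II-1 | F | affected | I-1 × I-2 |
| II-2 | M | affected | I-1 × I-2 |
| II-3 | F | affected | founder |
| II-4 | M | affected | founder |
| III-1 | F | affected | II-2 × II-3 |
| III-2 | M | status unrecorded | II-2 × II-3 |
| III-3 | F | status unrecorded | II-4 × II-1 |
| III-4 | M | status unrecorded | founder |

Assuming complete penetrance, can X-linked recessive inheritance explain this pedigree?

No

Under X-linked recessive, II-1 (affected, female) cannot arise from I-1 (unaffected) × I-2 (affected).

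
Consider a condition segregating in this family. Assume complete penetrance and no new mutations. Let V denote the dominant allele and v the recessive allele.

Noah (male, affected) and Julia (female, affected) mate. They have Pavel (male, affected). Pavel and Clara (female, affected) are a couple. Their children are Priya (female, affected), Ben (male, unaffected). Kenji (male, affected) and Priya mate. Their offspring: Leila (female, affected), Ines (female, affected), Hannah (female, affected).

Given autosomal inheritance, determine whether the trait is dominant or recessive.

Pavel and Clara are both affected yet have an unaffected child Ben. Under a recessive model two affected parents are homozygous and every child would be affected, so the trait cannot be recessive.

dominant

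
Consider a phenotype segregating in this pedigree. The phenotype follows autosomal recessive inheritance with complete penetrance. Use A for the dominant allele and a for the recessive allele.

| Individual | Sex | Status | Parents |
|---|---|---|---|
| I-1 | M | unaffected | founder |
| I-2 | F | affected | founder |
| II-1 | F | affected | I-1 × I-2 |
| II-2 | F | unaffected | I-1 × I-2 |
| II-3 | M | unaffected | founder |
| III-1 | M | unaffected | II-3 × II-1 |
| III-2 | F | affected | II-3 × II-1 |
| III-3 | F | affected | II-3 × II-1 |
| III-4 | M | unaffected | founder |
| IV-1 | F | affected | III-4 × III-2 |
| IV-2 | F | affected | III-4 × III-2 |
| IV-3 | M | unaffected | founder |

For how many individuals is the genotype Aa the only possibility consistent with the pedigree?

5

Obligate heterozygotes: I-1 is unaffected so carries A and passed a to II-1 (aa), so I-1 is Aa; II-2 is unaffected so carries A and received a from I-2 (aa), so II-2 is Aa; II-3 is unaffected so carries A and passed a to III-2 (aa), so II-3 is Aa; III-1 is unaffected so carries A and received a from II-1 (aa), so III-1 is Aa; III-4 is unaffected so carries A and passed a to IV-1 (aa), so III-4 is Aa.
Every other individual is either homozygous by phenotype or has at least one consistent homozygous assignment, so the count is 5.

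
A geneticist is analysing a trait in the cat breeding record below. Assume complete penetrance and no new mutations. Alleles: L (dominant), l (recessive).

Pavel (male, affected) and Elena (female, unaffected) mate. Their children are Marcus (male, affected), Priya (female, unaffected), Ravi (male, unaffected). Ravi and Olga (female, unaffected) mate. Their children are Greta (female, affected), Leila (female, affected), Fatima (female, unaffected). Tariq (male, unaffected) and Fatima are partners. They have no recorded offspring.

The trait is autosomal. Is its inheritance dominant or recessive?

Ravi and Olga are both unaffected yet have an affected child Greta. Under dominance, an affected child requires at least one affected parent, so the trait cannot be dominant.

recessive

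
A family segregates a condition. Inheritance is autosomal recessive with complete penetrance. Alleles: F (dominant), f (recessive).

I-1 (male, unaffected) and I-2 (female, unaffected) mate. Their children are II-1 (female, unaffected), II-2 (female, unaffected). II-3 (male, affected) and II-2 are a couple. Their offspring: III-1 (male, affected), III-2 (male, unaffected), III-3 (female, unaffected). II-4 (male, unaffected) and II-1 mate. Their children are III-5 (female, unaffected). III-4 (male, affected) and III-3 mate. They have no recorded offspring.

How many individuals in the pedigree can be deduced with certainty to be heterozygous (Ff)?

3

Obligate heterozygotes: II-2 is unaffected so carries F and passed f to III-1 (ff), so II-2 is Ff; III-2 is unaffected so carries F and received f from II-3 (ff), so III-2 is Ff; III-3 is unaffected so carries F and received f from II-3 (ff), so III-3 is Ff.
Every other individual is either homozygous by phenotype or has at least one consistent homozygous assignment, so the count is 3.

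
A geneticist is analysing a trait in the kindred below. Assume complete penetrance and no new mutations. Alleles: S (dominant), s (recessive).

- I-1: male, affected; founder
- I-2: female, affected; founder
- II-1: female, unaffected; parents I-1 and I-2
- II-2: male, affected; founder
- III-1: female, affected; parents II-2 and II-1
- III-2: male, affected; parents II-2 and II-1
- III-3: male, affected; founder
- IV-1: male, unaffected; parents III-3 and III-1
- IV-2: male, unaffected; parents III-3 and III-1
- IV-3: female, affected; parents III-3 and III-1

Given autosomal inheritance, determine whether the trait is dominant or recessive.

dominant

I-1 and I-2 are both affected yet have an unaffected child II-1. Under a recessive model two affected parents are homozygous and every child would be affected, so the trait cannot be recessive.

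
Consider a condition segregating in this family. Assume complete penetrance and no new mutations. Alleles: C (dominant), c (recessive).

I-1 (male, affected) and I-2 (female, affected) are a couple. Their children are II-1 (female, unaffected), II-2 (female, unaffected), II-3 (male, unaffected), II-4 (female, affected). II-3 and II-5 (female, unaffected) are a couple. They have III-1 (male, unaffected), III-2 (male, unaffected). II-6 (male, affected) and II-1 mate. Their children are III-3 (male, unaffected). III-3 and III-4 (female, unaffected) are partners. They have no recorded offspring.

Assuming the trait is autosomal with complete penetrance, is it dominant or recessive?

dominant

I-1 and I-2 are both affected yet have an unaffected child II-1. Under a recessive model two affected parents are homozygous and every child would be affected, so the trait cannot be recessive.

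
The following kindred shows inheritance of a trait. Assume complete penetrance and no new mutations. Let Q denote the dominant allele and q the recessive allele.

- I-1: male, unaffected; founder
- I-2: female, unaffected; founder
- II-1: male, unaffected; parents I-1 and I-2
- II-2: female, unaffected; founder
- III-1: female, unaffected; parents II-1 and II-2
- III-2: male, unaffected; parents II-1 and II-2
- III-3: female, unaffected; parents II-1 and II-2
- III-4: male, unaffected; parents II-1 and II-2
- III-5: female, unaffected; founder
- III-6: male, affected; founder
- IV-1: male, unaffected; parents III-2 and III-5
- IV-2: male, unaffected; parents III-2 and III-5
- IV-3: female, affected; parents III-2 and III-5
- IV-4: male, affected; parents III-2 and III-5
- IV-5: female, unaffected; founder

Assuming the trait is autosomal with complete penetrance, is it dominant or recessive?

III-2 and III-5 are both unaffected yet have an affected child IV-3. Under dominance, an affected child requires at least one affected parent, so the trait cannot be dominant.

recessive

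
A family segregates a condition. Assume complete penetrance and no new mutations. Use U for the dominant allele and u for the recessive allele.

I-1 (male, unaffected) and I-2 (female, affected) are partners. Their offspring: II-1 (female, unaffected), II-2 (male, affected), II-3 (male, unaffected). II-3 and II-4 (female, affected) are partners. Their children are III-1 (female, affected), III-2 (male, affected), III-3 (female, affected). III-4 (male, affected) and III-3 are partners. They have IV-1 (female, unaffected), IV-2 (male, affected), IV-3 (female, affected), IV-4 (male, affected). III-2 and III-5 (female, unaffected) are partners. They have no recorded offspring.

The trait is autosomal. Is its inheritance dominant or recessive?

III-4 and III-3 are both affected yet have an unaffected child IV-1. Under a recessive model two affected parents are homozygous and every child would be affected, so the trait cannot be recessive.

dominant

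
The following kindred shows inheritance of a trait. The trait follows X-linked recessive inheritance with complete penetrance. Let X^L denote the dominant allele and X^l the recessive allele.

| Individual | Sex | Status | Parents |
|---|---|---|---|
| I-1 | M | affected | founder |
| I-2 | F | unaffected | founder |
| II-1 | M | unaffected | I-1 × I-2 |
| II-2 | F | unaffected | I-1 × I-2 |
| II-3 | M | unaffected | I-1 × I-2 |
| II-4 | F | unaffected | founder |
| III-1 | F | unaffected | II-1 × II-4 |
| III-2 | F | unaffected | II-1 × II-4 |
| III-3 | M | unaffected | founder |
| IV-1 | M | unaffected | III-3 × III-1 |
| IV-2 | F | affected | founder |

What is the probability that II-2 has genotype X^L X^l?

1

II-2 is unaffected so carries L and received l from I-1 (X^l Y), so II-2 is X^L X^l, giving P(X^L X^l) = 1.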